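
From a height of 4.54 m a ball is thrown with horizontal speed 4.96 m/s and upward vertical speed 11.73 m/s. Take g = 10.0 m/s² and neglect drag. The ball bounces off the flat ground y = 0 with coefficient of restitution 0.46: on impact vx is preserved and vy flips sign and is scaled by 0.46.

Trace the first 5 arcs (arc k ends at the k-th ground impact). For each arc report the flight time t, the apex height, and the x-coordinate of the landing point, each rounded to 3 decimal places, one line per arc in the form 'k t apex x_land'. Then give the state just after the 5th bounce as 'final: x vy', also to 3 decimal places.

Arc 1: start y=4.540, vy=11.730 → t=2.684, apex=11.420, x_land=13.314, impact vy=-15.113
  bounce: vy ← 0.46·15.113 = 6.952
Arc 2: start y=0.000, vy=6.952 → t=1.390, apex=2.416, x_land=20.210, impact vy=-6.952
  bounce: vy ← 0.46·6.952 = 3.198
Arc 3: start y=0.000, vy=3.198 → t=0.640, apex=0.511, x_land=23.382, impact vy=-3.198
  bounce: vy ← 0.46·3.198 = 1.471
Arc 4: start y=0.000, vy=1.471 → t=0.294, apex=0.108, x_land=24.842, impact vy=-1.471
  bounce: vy ← 0.46·1.471 = 0.677
Arc 5: start y=0.000, vy=0.677 → t=0.135, apex=0.023, x_land=25.513, impact vy=-0.677
  bounce: vy ← 0.46·0.677 = 0.311

1 2.684 11.420 13.314
2 1.390 2.416 20.210
3 0.640 0.511 23.382
4 0.294 0.108 24.842
5 0.135 0.023 25.513
final: 25.513 0.311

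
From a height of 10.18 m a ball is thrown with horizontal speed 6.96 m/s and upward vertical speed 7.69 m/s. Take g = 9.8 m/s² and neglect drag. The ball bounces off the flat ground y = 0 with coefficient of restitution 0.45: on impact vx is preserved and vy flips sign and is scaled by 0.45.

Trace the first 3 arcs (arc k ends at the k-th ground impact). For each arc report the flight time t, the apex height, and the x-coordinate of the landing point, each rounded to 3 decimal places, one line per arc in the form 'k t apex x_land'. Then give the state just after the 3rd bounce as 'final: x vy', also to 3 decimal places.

1 2.426 13.197 16.884
2 1.477 2.672 27.164
3 0.665 0.541 31.790
final: 31.790 1.466

Arc 1: start y=10.180, vy=7.690 → t=2.426, apex=13.197, x_land=16.884, impact vy=-16.083
  bounce: vy ← 0.45·16.083 = 7.237
Arc 2: start y=0.000, vy=7.237 → t=1.477, apex=2.672, x_land=27.164, impact vy=-7.237
  bounce: vy ← 0.45·7.237 = 3.257
Arc 3: start y=0.000, vy=3.257 → t=0.665, apex=0.541, x_land=31.790, impact vy=-3.257
  bounce: vy ← 0.45·3.257 = 1.466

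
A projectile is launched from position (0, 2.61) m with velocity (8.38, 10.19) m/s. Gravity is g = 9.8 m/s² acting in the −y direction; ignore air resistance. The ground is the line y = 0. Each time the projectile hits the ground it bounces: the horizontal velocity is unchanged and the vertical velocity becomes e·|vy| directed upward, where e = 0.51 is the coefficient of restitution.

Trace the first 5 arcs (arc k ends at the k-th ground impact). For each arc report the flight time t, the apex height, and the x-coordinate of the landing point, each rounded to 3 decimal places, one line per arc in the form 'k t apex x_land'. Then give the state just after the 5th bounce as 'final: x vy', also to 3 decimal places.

1 2.310 7.908 19.359
2 1.296 2.057 30.218
3 0.661 0.535 35.756
4 0.337 0.139 38.580
5 0.172 0.036 40.020
final: 40.020 0.430

Arc 1: start y=2.610, vy=10.190 → t=2.310, apex=7.908, x_land=19.359, impact vy=-12.450
  bounce: vy ← 0.51·12.450 = 6.349
Arc 2: start y=0.000, vy=6.349 → t=1.296, apex=2.057, x_land=30.218, impact vy=-6.349
  bounce: vy ← 0.51·6.349 = 3.238
Arc 3: start y=0.000, vy=3.238 → t=0.661, apex=0.535, x_land=35.756, impact vy=-3.238
  bounce: vy ← 0.51·3.238 = 1.651
Arc 4: start y=0.000, vy=1.651 → t=0.337, apex=0.139, x_land=38.580, impact vy=-1.651
  bounce: vy ← 0.51·1.651 = 0.842
Arc 5: start y=0.000, vy=0.842 → t=0.172, apex=0.036, x_land=40.020, impact vy=-0.842
  bounce: vy ← 0.51·0.842 = 0.430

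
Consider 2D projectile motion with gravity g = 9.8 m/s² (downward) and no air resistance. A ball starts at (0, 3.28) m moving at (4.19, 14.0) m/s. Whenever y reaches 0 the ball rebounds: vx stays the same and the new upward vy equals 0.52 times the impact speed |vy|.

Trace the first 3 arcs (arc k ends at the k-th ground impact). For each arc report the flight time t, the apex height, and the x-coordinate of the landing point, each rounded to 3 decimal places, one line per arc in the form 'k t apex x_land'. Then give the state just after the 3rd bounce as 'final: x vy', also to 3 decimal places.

Arc 1: start y=3.280, vy=14.000 → t=3.075, apex=13.280, x_land=12.884, impact vy=-16.133
  bounce: vy ← 0.52·16.133 = 8.389
Arc 2: start y=0.000, vy=8.389 → t=1.712, apex=3.591, x_land=20.057, impact vy=-8.389
  bounce: vy ← 0.52·8.389 = 4.362
Arc 3: start y=0.000, vy=4.362 → t=0.890, apex=0.971, x_land=23.788, impact vy=-4.362
  bounce: vy ← 0.52·4.362 = 2.268

1 3.075 13.280 12.884
2 1.712 3.591 20.057
3 0.890 0.971 23.788
final: 23.788 2.268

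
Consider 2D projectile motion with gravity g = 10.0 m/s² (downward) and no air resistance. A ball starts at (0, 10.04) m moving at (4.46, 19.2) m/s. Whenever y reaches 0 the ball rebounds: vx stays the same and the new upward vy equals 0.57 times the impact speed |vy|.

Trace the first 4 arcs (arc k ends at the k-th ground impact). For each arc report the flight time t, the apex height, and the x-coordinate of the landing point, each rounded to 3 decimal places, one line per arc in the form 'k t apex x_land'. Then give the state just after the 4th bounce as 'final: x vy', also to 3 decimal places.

Arc 1: start y=10.040, vy=19.200 → t=4.306, apex=28.472, x_land=19.206, impact vy=-23.863
  bounce: vy ← 0.57·23.863 = 13.602
Arc 2: start y=0.000, vy=13.602 → t=2.720, apex=9.251, x_land=31.339, impact vy=-13.602
  bounce: vy ← 0.57·13.602 = 7.753
Arc 3: start y=0.000, vy=7.753 → t=1.551, apex=3.006, x_land=38.255, impact vy=-7.753
  bounce: vy ← 0.57·7.753 = 4.419
Arc 4: start y=0.000, vy=4.419 → t=0.884, apex=0.976, x_land=42.197, impact vy=-4.419
  bounce: vy ← 0.57·4.419 = 2.519

1 4.306 28.472 19.206
2 2.720 9.251 31.339
3 1.551 3.006 38.255
4 0.884 0.976 42.197
final: 42.197 2.519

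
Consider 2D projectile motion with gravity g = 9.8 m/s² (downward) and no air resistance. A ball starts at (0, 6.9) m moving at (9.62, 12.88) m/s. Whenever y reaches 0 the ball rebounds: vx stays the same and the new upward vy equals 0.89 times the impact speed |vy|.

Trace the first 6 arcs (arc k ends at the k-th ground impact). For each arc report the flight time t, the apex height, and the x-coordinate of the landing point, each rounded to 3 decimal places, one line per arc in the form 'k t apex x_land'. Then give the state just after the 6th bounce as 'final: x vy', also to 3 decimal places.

1 3.085 15.364 29.678
2 3.152 12.170 59.999
3 2.805 9.640 86.985
4 2.497 7.636 111.003
5 2.222 6.048 132.379
6 1.978 4.791 151.403
final: 151.403 8.624

Arc 1: start y=6.900, vy=12.880 → t=3.085, apex=15.364, x_land=29.678, impact vy=-17.353
  bounce: vy ← 0.89·17.353 = 15.444
Arc 2: start y=0.000, vy=15.444 → t=3.152, apex=12.170, x_land=59.999, impact vy=-15.444
  bounce: vy ← 0.89·15.444 = 13.745
Arc 3: start y=0.000, vy=13.745 → t=2.805, apex=9.640, x_land=86.985, impact vy=-13.745
  bounce: vy ← 0.89·13.745 = 12.233
Arc 4: start y=0.000, vy=12.233 → t=2.497, apex=7.636, x_land=111.003, impact vy=-12.233
  bounce: vy ← 0.89·12.233 = 10.888
Arc 5: start y=0.000, vy=10.888 → t=2.222, apex=6.048, x_land=132.379, impact vy=-10.888
  bounce: vy ← 0.89·10.888 = 9.690
Arc 6: start y=0.000, vy=9.690 → t=1.978, apex=4.791, x_land=151.403, impact vy=-9.690
  bounce: vy ← 0.89·9.690 = 8.624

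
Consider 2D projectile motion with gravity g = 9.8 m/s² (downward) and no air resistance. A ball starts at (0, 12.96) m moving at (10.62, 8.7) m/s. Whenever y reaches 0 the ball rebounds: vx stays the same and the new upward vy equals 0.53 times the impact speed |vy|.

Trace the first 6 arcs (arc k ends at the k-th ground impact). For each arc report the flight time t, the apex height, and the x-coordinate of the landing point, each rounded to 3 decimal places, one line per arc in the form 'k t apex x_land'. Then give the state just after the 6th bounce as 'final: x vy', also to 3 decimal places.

1 2.741 16.822 29.105
2 1.964 4.725 49.963
3 1.041 1.327 61.017
4 0.552 0.373 66.876
5 0.292 0.105 69.982
6 0.155 0.029 71.627
final: 71.627 0.402

Arc 1: start y=12.960, vy=8.700 → t=2.741, apex=16.822, x_land=29.105, impact vy=-18.158
  bounce: vy ← 0.53·18.158 = 9.624
Arc 2: start y=0.000, vy=9.624 → t=1.964, apex=4.725, x_land=49.963, impact vy=-9.624
  bounce: vy ← 0.53·9.624 = 5.101
Arc 3: start y=0.000, vy=5.101 → t=1.041, apex=1.327, x_land=61.017, impact vy=-5.101
  bounce: vy ← 0.53·5.101 = 2.703
Arc 4: start y=0.000, vy=2.703 → t=0.552, apex=0.373, x_land=66.876, impact vy=-2.703
  bounce: vy ← 0.53·2.703 = 1.433
Arc 5: start y=0.000, vy=1.433 → t=0.292, apex=0.105, x_land=69.982, impact vy=-1.433
  bounce: vy ← 0.53·1.433 = 0.759
Arc 6: start y=0.000, vy=0.759 → t=0.155, apex=0.029, x_land=71.627, impact vy=-0.759
  bounce: vy ← 0.53·0.759 = 0.402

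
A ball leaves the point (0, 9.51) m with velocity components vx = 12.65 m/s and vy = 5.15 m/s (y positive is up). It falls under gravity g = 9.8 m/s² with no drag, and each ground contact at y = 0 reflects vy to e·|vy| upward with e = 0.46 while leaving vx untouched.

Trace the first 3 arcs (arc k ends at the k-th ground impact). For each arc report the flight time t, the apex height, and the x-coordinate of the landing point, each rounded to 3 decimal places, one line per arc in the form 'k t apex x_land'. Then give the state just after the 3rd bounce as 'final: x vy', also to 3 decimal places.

1 2.014 10.863 25.483
2 1.370 2.299 42.811
3 0.630 0.486 50.782
final: 50.782 1.420

Arc 1: start y=9.510, vy=5.150 → t=2.014, apex=10.863, x_land=25.483, impact vy=-14.592
  bounce: vy ← 0.46·14.592 = 6.712
Arc 2: start y=0.000, vy=6.712 → t=1.370, apex=2.299, x_land=42.811, impact vy=-6.712
  bounce: vy ← 0.46·6.712 = 3.088
Arc 3: start y=0.000, vy=3.088 → t=0.630, apex=0.486, x_land=50.782, impact vy=-3.088
  bounce: vy ← 0.46·3.088 = 1.420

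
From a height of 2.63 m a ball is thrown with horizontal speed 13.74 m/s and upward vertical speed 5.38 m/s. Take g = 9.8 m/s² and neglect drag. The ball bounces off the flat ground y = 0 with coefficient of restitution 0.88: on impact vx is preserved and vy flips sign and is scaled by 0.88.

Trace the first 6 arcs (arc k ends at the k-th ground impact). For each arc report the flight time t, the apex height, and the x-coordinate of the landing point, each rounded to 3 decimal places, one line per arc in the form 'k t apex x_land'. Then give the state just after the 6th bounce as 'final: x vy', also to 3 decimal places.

1 1.464 4.107 20.122
2 1.611 3.180 42.260
3 1.418 2.463 61.742
4 1.248 1.907 78.887
5 1.098 1.477 93.973
6 0.966 1.144 107.250
final: 107.250 4.167

Arc 1: start y=2.630, vy=5.380 → t=1.464, apex=4.107, x_land=20.122, impact vy=-8.972
  bounce: vy ← 0.88·8.972 = 7.895
Arc 2: start y=0.000, vy=7.895 → t=1.611, apex=3.180, x_land=42.260, impact vy=-7.895
  bounce: vy ← 0.88·7.895 = 6.948
Arc 3: start y=0.000, vy=6.948 → t=1.418, apex=2.463, x_land=61.742, impact vy=-6.948
  bounce: vy ← 0.88·6.948 = 6.114
Arc 4: start y=0.000, vy=6.114 → t=1.248, apex=1.907, x_land=78.887, impact vy=-6.114
  bounce: vy ← 0.88·6.114 = 5.380
Arc 5: start y=0.000, vy=5.380 → t=1.098, apex=1.477, x_land=93.973, impact vy=-5.380
  bounce: vy ← 0.88·5.380 = 4.735
Arc 6: start y=0.000, vy=4.735 → t=0.966, apex=1.144, x_land=107.250, impact vy=-4.735
  bounce: vy ← 0.88·4.735 = 4.167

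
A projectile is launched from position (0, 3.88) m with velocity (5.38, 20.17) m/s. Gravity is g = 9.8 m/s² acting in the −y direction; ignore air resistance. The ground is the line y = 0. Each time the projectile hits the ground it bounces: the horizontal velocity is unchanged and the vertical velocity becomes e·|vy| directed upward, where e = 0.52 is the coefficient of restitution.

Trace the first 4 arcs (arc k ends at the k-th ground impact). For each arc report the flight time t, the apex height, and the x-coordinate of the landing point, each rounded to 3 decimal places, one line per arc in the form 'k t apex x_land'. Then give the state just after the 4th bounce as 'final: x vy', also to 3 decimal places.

1 4.300 24.637 23.136
2 2.332 6.662 35.683
3 1.213 1.801 42.206
4 0.631 0.487 45.599
final: 45.599 1.607

Arc 1: start y=3.880, vy=20.170 → t=4.300, apex=24.637, x_land=23.136, impact vy=-21.974
  bounce: vy ← 0.52·21.974 = 11.427
Arc 2: start y=0.000, vy=11.427 → t=2.332, apex=6.662, x_land=35.683, impact vy=-11.427
  bounce: vy ← 0.52·11.427 = 5.942
Arc 3: start y=0.000, vy=5.942 → t=1.213, apex=1.801, x_land=42.206, impact vy=-5.942
  bounce: vy ← 0.52·5.942 = 3.090
Arc 4: start y=0.000, vy=3.090 → t=0.631, apex=0.487, x_land=45.599, impact vy=-3.090
  bounce: vy ← 0.52·3.090 = 1.607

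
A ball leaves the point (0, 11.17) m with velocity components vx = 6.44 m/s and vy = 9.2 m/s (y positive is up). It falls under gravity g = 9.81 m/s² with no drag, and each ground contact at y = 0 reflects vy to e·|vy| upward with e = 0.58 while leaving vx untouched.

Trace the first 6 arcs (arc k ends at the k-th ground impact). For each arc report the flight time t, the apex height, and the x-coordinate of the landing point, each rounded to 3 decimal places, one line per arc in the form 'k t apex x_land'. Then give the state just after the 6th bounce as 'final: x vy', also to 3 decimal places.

Arc 1: start y=11.170, vy=9.200 → t=2.715, apex=15.484, x_land=17.482, impact vy=-17.430
  bounce: vy ← 0.58·17.430 = 10.109
Arc 2: start y=0.000, vy=10.109 → t=2.061, apex=5.209, x_land=30.755, impact vy=-10.109
  bounce: vy ← 0.58·10.109 = 5.863
Arc 3: start y=0.000, vy=5.863 → t=1.195, apex=1.752, x_land=38.453, impact vy=-5.863
  bounce: vy ← 0.58·5.863 = 3.401
Arc 4: start y=0.000, vy=3.401 → t=0.693, apex=0.589, x_land=42.918, impact vy=-3.401
  bounce: vy ← 0.58·3.401 = 1.972
Arc 5: start y=0.000, vy=1.972 → t=0.402, apex=0.198, x_land=45.508, impact vy=-1.972
  bounce: vy ← 0.58·1.972 = 1.144
Arc 6: start y=0.000, vy=1.144 → t=0.233, apex=0.067, x_land=47.010, impact vy=-1.144
  bounce: vy ← 0.58·1.144 = 0.664

1 2.715 15.484 17.482
2 2.061 5.209 30.755
3 1.195 1.752 38.453
4 0.693 0.589 42.918
5 0.402 0.198 45.508
6 0.233 0.067 47.010
final: 47.010 0.664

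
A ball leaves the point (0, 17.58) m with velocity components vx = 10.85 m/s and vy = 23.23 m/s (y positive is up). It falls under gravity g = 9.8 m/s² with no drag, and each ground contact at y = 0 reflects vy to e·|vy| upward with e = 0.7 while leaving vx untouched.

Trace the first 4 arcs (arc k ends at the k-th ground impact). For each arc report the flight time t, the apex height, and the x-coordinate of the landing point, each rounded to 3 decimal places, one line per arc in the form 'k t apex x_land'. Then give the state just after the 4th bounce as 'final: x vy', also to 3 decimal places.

Arc 1: start y=17.580, vy=23.230 → t=5.405, apex=45.112, x_land=58.640, impact vy=-29.736
  bounce: vy ← 0.7·29.736 = 20.815
Arc 2: start y=0.000, vy=20.815 → t=4.248, apex=22.105, x_land=104.730, impact vy=-20.815
  bounce: vy ← 0.7·20.815 = 14.570
Arc 3: start y=0.000, vy=14.570 → t=2.974, apex=10.831, x_land=136.993, impact vy=-14.570
  bounce: vy ← 0.7·14.570 = 10.199
Arc 4: start y=0.000, vy=10.199 → t=2.081, apex=5.307, x_land=159.578, impact vy=-10.199
  bounce: vy ← 0.7·10.199 = 7.139

1 5.405 45.112 58.640
2 4.248 22.105 104.730
3 2.974 10.831 136.993
4 2.081 5.307 159.578
final: 159.578 7.139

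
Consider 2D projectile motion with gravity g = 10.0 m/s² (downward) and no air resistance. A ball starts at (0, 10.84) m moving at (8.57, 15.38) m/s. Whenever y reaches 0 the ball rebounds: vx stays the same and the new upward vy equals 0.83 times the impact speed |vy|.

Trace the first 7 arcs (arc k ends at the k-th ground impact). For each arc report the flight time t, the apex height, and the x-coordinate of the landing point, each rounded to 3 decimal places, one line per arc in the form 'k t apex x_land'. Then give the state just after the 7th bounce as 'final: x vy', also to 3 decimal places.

1 3.667 22.667 31.428
2 3.534 15.615 61.718
3 2.934 10.757 86.859
4 2.435 7.411 107.726
5 2.021 5.105 125.046
6 1.677 3.517 139.421
7 1.392 2.423 151.352
final: 151.352 5.778

Arc 1: start y=10.840, vy=15.380 → t=3.667, apex=22.667, x_land=31.428, impact vy=-21.292
  bounce: vy ← 0.83·21.292 = 17.672
Arc 2: start y=0.000, vy=17.672 → t=3.534, apex=15.615, x_land=61.718, impact vy=-17.672
  bounce: vy ← 0.83·17.672 = 14.668
Arc 3: start y=0.000, vy=14.668 → t=2.934, apex=10.757, x_land=86.859, impact vy=-14.668
  bounce: vy ← 0.83·14.668 = 12.174
Arc 4: start y=0.000, vy=12.174 → t=2.435, apex=7.411, x_land=107.726, impact vy=-12.174
  bounce: vy ← 0.83·12.174 = 10.105
Arc 5: start y=0.000, vy=10.105 → t=2.021, apex=5.105, x_land=125.046, impact vy=-10.105
  bounce: vy ← 0.83·10.105 = 8.387
Arc 6: start y=0.000, vy=8.387 → t=1.677, apex=3.517, x_land=139.421, impact vy=-8.387
  bounce: vy ← 0.83·8.387 = 6.961
Arc 7: start y=0.000, vy=6.961 → t=1.392, apex=2.423, x_land=151.352, impact vy=-6.961
  bounce: vy ← 0.83·6.961 = 5.778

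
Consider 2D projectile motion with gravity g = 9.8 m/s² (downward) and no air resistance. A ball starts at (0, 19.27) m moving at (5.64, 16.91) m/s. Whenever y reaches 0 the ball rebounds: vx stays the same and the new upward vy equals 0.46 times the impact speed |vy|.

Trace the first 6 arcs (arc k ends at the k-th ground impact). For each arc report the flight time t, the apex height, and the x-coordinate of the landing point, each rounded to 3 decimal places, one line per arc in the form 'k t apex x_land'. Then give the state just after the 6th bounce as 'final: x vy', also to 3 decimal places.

Arc 1: start y=19.270, vy=16.910 → t=4.354, apex=33.859, x_land=24.558, impact vy=-25.761
  bounce: vy ← 0.46·25.761 = 11.850
Arc 2: start y=0.000, vy=11.850 → t=2.418, apex=7.165, x_land=38.197, impact vy=-11.850
  bounce: vy ← 0.46·11.850 = 5.451
Arc 3: start y=0.000, vy=5.451 → t=1.112, apex=1.516, x_land=44.472, impact vy=-5.451
  bounce: vy ← 0.46·5.451 = 2.507
Arc 4: start y=0.000, vy=2.507 → t=0.512, apex=0.321, x_land=47.358, impact vy=-2.507
  bounce: vy ← 0.46·2.507 = 1.153
Arc 5: start y=0.000, vy=1.153 → t=0.235, apex=0.068, x_land=48.686, impact vy=-1.153
  bounce: vy ← 0.46·1.153 = 0.531
Arc 6: start y=0.000, vy=0.531 → t=0.108, apex=0.014, x_land=49.296, impact vy=-0.531
  bounce: vy ← 0.46·0.531 = 0.244

1 4.354 33.859 24.558
2 2.418 7.165 38.197
3 1.112 1.516 44.472
4 0.512 0.321 47.358
5 0.235 0.068 48.686
6 0.108 0.014 49.296
final: 49.296 0.244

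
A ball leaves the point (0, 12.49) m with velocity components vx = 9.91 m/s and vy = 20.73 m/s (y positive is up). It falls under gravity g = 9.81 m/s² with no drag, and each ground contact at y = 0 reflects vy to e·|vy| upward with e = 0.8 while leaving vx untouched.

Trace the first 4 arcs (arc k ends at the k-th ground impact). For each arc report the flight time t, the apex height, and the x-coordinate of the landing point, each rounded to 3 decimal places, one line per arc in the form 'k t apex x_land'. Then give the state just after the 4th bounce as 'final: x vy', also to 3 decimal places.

1 4.761 34.393 47.183
2 4.237 22.011 89.169
3 3.389 14.087 122.758
4 2.712 9.016 149.629
final: 149.629 10.640

Arc 1: start y=12.490, vy=20.730 → t=4.761, apex=34.393, x_land=47.183, impact vy=-25.977
  bounce: vy ← 0.8·25.977 = 20.781
Arc 2: start y=0.000, vy=20.781 → t=4.237, apex=22.011, x_land=89.169, impact vy=-20.781
  bounce: vy ← 0.8·20.781 = 16.625
Arc 3: start y=0.000, vy=16.625 → t=3.389, apex=14.087, x_land=122.758, impact vy=-16.625
  bounce: vy ← 0.8·16.625 = 13.300
Arc 4: start y=0.000, vy=13.300 → t=2.712, apex=9.016, x_land=149.629, impact vy=-13.300
  bounce: vy ← 0.8·13.300 = 10.640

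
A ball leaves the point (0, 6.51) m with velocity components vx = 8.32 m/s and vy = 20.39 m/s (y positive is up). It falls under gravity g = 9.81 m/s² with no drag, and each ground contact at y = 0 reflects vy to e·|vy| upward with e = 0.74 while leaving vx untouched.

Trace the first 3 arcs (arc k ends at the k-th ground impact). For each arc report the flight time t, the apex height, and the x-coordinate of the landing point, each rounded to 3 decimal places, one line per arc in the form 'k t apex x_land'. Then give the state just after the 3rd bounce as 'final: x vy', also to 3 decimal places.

1 4.455 27.700 37.065
2 3.517 15.169 66.327
3 2.603 8.306 87.981
final: 87.981 9.447

Arc 1: start y=6.510, vy=20.390 → t=4.455, apex=27.700, x_land=37.065, impact vy=-23.313
  bounce: vy ← 0.74·23.313 = 17.251
Arc 2: start y=0.000, vy=17.251 → t=3.517, apex=15.169, x_land=66.327, impact vy=-17.251
  bounce: vy ← 0.74·17.251 = 12.766
Arc 3: start y=0.000, vy=12.766 → t=2.603, apex=8.306, x_land=87.981, impact vy=-12.766
  bounce: vy ← 0.74·12.766 = 9.447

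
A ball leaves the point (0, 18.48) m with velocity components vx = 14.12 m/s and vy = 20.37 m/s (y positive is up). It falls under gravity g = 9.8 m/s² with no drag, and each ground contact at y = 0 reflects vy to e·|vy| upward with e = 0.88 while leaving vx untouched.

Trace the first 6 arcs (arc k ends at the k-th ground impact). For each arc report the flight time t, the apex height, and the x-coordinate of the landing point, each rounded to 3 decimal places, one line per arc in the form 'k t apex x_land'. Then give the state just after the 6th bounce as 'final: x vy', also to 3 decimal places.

Arc 1: start y=18.480, vy=20.370 → t=4.923, apex=39.650, x_land=69.516, impact vy=-27.877
  bounce: vy ← 0.88·27.877 = 24.532
Arc 2: start y=0.000, vy=24.532 → t=5.007, apex=30.705, x_land=140.208, impact vy=-24.532
  bounce: vy ← 0.88·24.532 = 21.588
Arc 3: start y=0.000, vy=21.588 → t=4.406, apex=23.778, x_land=202.417, impact vy=-21.588
  bounce: vy ← 0.88·21.588 = 18.998
Arc 4: start y=0.000, vy=18.998 → t=3.877, apex=18.414, x_land=257.161, impact vy=-18.998
  bounce: vy ← 0.88·18.998 = 16.718
Arc 5: start y=0.000, vy=16.718 → t=3.412, apex=14.260, x_land=305.336, impact vy=-16.718
  bounce: vy ← 0.88·16.718 = 14.712
Arc 6: start y=0.000, vy=14.712 → t=3.002, apex=11.043, x_land=347.730, impact vy=-14.712
  bounce: vy ← 0.88·14.712 = 12.946

1 4.923 39.650 69.516
2 5.007 30.705 140.208
3 4.406 23.778 202.417
4 3.877 18.414 257.161
5 3.412 14.260 305.336
6 3.002 11.043 347.730
final: 347.730 12.946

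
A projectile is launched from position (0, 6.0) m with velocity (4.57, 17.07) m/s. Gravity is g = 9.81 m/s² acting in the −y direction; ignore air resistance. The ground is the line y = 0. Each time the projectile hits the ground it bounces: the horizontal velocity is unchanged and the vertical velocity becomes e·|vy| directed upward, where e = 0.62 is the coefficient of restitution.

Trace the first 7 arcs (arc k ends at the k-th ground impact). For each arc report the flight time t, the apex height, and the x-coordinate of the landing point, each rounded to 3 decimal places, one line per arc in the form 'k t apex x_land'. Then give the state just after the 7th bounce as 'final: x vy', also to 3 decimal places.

Arc 1: start y=6.000, vy=17.070 → t=3.802, apex=20.851, x_land=17.375, impact vy=-20.226
  bounce: vy ← 0.62·20.226 = 12.540
Arc 2: start y=0.000, vy=12.540 → t=2.557, apex=8.015, x_land=29.058, impact vy=-12.540
  bounce: vy ← 0.62·12.540 = 7.775
Arc 3: start y=0.000, vy=7.775 → t=1.585, apex=3.081, x_land=36.302, impact vy=-7.775
  bounce: vy ← 0.62·7.775 = 4.821
Arc 4: start y=0.000, vy=4.821 → t=0.983, apex=1.184, x_land=40.794, impact vy=-4.821
  bounce: vy ← 0.62·4.821 = 2.989
Arc 5: start y=0.000, vy=2.989 → t=0.609, apex=0.455, x_land=43.578, impact vy=-2.989
  bounce: vy ← 0.62·2.989 = 1.853
Arc 6: start y=0.000, vy=1.853 → t=0.378, apex=0.175, x_land=45.305, impact vy=-1.853
  bounce: vy ← 0.62·1.853 = 1.149
Arc 7: start y=0.000, vy=1.149 → t=0.234, apex=0.067, x_land=46.375, impact vy=-1.149
  bounce: vy ← 0.62·1.149 = 0.712

1 3.802 20.851 17.375
2 2.557 8.015 29.058
3 1.585 3.081 36.302
4 0.983 1.184 40.794
5 0.609 0.455 43.578
6 0.378 0.175 45.305
7 0.234 0.067 46.375
final: 46.375 0.712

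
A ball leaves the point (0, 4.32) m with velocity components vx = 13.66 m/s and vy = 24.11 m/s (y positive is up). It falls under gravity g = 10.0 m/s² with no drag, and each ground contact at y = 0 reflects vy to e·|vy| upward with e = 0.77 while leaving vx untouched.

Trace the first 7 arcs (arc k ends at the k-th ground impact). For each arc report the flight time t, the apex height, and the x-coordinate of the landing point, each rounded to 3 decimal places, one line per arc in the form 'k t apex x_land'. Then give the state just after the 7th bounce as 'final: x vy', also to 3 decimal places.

1 4.995 33.385 68.231
2 3.979 19.794 122.589
3 3.064 11.736 164.444
4 2.359 6.958 196.673
5 1.817 4.125 221.489
6 1.399 2.446 240.597
7 1.077 1.450 255.310
final: 255.310 4.147

Arc 1: start y=4.320, vy=24.110 → t=4.995, apex=33.385, x_land=68.231, impact vy=-25.840
  bounce: vy ← 0.77·25.840 = 19.897
Arc 2: start y=0.000, vy=19.897 → t=3.979, apex=19.794, x_land=122.589, impact vy=-19.897
  bounce: vy ← 0.77·19.897 = 15.320
Arc 3: start y=0.000, vy=15.320 → t=3.064, apex=11.736, x_land=164.444, impact vy=-15.320
  bounce: vy ← 0.77·15.320 = 11.797
Arc 4: start y=0.000, vy=11.797 → t=2.359, apex=6.958, x_land=196.673, impact vy=-11.797
  bounce: vy ← 0.77·11.797 = 9.083
Arc 5: start y=0.000, vy=9.083 → t=1.817, apex=4.125, x_land=221.489, impact vy=-9.083
  bounce: vy ← 0.77·9.083 = 6.994
Arc 6: start y=0.000, vy=6.994 → t=1.399, apex=2.446, x_land=240.597, impact vy=-6.994
  bounce: vy ← 0.77·6.994 = 5.386
Arc 7: start y=0.000, vy=5.386 → t=1.077, apex=1.450, x_land=255.310, impact vy=-5.386
  bounce: vy ← 0.77·5.386 = 4.147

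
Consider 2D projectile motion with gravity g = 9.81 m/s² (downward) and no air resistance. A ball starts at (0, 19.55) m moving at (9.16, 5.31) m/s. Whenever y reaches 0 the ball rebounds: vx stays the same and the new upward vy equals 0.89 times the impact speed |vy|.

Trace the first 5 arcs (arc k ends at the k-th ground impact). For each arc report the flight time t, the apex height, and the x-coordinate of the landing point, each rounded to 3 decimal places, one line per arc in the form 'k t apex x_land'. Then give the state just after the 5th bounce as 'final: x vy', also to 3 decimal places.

Arc 1: start y=19.550, vy=5.310 → t=2.610, apex=20.987, x_land=23.906, impact vy=-20.292
  bounce: vy ← 0.89·20.292 = 18.060
Arc 2: start y=0.000, vy=18.060 → t=3.682, apex=16.624, x_land=57.632, impact vy=-18.060
  bounce: vy ← 0.89·18.060 = 16.073
Arc 3: start y=0.000, vy=16.073 → t=3.277, apex=13.168, x_land=87.649, impact vy=-16.073
  bounce: vy ← 0.89·16.073 = 14.305
Arc 4: start y=0.000, vy=14.305 → t=2.916, apex=10.430, x_land=114.364, impact vy=-14.305
  bounce: vy ← 0.89·14.305 = 12.732
Arc 5: start y=0.000, vy=12.732 → t=2.596, apex=8.262, x_land=138.140, impact vy=-12.732
  bounce: vy ← 0.89·12.732 = 11.331

1 2.610 20.987 23.906
2 3.682 16.624 57.632
3 3.277 13.168 87.649
4 2.916 10.430 114.364
5 2.596 8.262 138.140
final: 138.140 11.331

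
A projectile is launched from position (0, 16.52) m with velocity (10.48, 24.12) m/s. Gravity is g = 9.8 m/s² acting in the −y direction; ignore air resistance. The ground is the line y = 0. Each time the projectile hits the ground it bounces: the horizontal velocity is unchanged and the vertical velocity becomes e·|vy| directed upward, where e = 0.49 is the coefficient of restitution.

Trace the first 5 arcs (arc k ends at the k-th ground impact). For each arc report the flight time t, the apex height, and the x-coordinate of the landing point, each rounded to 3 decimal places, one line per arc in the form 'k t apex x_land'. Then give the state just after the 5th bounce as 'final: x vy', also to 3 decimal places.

1 5.532 46.202 57.974
2 3.009 11.093 89.511
3 1.475 2.663 104.965
4 0.723 0.640 112.537
5 0.354 0.154 116.247
final: 116.247 0.850

Arc 1: start y=16.520, vy=24.120 → t=5.532, apex=46.202, x_land=57.974, impact vy=-30.093
  bounce: vy ← 0.49·30.093 = 14.745
Arc 2: start y=0.000, vy=14.745 → t=3.009, apex=11.093, x_land=89.511, impact vy=-14.745
  bounce: vy ← 0.49·14.745 = 7.225
Arc 3: start y=0.000, vy=7.225 → t=1.475, apex=2.663, x_land=104.965, impact vy=-7.225
  bounce: vy ← 0.49·7.225 = 3.540
Arc 4: start y=0.000, vy=3.540 → t=0.723, apex=0.640, x_land=112.537, impact vy=-3.540
  bounce: vy ← 0.49·3.540 = 1.735
Arc 5: start y=0.000, vy=1.735 → t=0.354, apex=0.154, x_land=116.247, impact vy=-1.735
  bounce: vy ← 0.49·1.735 = 0.850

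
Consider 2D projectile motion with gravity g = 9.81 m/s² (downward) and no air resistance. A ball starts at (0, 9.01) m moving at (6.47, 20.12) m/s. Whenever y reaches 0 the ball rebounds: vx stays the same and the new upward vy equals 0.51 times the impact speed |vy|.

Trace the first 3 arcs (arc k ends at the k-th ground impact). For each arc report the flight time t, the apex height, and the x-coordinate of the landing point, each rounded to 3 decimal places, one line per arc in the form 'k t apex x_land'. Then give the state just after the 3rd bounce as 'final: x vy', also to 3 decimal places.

Arc 1: start y=9.010, vy=20.120 → t=4.509, apex=29.643, x_land=29.175, impact vy=-24.116
  bounce: vy ← 0.51·24.116 = 12.299
Arc 2: start y=0.000, vy=12.299 → t=2.507, apex=7.710, x_land=45.399, impact vy=-12.299
  bounce: vy ← 0.51·12.299 = 6.273
Arc 3: start y=0.000, vy=6.273 → t=1.279, apex=2.005, x_land=53.673, impact vy=-6.273
  bounce: vy ← 0.51·6.273 = 3.199

1 4.509 29.643 29.175
2 2.507 7.710 45.399
3 1.279 2.005 53.673
final: 53.673 3.199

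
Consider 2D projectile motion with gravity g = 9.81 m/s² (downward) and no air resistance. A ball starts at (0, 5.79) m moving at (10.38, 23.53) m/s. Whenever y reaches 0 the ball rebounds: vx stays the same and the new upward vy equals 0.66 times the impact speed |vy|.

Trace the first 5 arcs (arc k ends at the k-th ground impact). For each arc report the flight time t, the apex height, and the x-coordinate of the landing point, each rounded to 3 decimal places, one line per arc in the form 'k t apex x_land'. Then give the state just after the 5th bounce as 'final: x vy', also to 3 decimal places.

1 5.032 34.009 52.229
2 3.476 14.814 88.308
3 2.294 6.453 112.120
4 1.514 2.811 127.836
5 0.999 1.224 138.208
final: 138.208 3.235

Arc 1: start y=5.790, vy=23.530 → t=5.032, apex=34.009, x_land=52.229, impact vy=-25.831
  bounce: vy ← 0.66·25.831 = 17.049
Arc 2: start y=0.000, vy=17.049 → t=3.476, apex=14.814, x_land=88.308, impact vy=-17.049
  bounce: vy ← 0.66·17.049 = 11.252
Arc 3: start y=0.000, vy=11.252 → t=2.294, apex=6.453, x_land=112.120, impact vy=-11.252
  bounce: vy ← 0.66·11.252 = 7.426
Arc 4: start y=0.000, vy=7.426 → t=1.514, apex=2.811, x_land=127.836, impact vy=-7.426
  bounce: vy ← 0.66·7.426 = 4.901
Arc 5: start y=0.000, vy=4.901 → t=0.999, apex=1.224, x_land=138.208, impact vy=-4.901
  bounce: vy ← 0.66·4.901 = 3.235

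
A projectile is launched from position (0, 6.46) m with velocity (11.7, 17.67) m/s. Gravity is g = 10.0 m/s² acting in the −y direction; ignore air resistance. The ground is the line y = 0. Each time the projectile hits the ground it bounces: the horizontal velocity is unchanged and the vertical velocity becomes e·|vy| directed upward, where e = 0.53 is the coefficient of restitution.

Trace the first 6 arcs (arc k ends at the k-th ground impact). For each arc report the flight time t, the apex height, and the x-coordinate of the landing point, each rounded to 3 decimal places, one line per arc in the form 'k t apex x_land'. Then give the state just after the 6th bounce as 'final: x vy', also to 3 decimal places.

Arc 1: start y=6.460, vy=17.670 → t=3.868, apex=22.071, x_land=45.256, impact vy=-21.010
  bounce: vy ← 0.53·21.010 = 11.135
Arc 2: start y=0.000, vy=11.135 → t=2.227, apex=6.200, x_land=71.313, impact vy=-11.135
  bounce: vy ← 0.53·11.135 = 5.902
Arc 3: start y=0.000, vy=5.902 → t=1.180, apex=1.742, x_land=85.123, impact vy=-5.902
  bounce: vy ← 0.53·5.902 = 3.128
Arc 4: start y=0.000, vy=3.128 → t=0.626, apex=0.489, x_land=92.442, impact vy=-3.128
  bounce: vy ← 0.53·3.128 = 1.658
Arc 5: start y=0.000, vy=1.658 → t=0.332, apex=0.137, x_land=96.321, impact vy=-1.658
  bounce: vy ← 0.53·1.658 = 0.879
Arc 6: start y=0.000, vy=0.879 → t=0.176, apex=0.039, x_land=98.377, impact vy=-0.879
  bounce: vy ← 0.53·0.879 = 0.466

1 3.868 22.071 45.256
2 2.227 6.200 71.313
3 1.180 1.742 85.123
4 0.626 0.489 92.442
5 0.332 0.137 96.321
6 0.176 0.039 98.377
final: 98.377 0.466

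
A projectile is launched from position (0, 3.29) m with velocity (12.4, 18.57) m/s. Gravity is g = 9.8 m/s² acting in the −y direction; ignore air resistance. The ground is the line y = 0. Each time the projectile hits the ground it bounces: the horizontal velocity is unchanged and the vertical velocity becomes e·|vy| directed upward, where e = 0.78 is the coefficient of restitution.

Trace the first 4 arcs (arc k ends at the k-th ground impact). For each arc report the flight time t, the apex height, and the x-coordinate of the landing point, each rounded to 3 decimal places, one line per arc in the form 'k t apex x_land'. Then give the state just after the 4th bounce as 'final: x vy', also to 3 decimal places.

1 3.959 20.884 49.096
2 3.221 12.706 89.032
3 2.512 7.730 120.181
4 1.959 4.703 144.478
final: 144.478 7.489

Arc 1: start y=3.290, vy=18.570 → t=3.959, apex=20.884, x_land=49.096, impact vy=-20.232
  bounce: vy ← 0.78·20.232 = 15.781
Arc 2: start y=0.000, vy=15.781 → t=3.221, apex=12.706, x_land=89.032, impact vy=-15.781
  bounce: vy ← 0.78·15.781 = 12.309
Arc 3: start y=0.000, vy=12.309 → t=2.512, apex=7.730, x_land=120.181, impact vy=-12.309
  bounce: vy ← 0.78·12.309 = 9.601
Arc 4: start y=0.000, vy=9.601 → t=1.959, apex=4.703, x_land=144.478, impact vy=-9.601
  bounce: vy ← 0.78·9.601 = 7.489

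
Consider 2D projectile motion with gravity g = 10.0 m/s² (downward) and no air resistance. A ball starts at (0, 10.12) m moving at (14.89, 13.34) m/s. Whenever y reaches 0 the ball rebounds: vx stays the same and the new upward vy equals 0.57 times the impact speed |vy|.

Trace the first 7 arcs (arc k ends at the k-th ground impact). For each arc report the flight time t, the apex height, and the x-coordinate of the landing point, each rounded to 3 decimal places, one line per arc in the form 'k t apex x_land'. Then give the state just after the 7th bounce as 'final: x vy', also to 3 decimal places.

Arc 1: start y=10.120, vy=13.340 → t=3.284, apex=19.018, x_land=48.903, impact vy=-19.503
  bounce: vy ← 0.57·19.503 = 11.117
Arc 2: start y=0.000, vy=11.117 → t=2.223, apex=6.179, x_land=82.008, impact vy=-11.117
  bounce: vy ← 0.57·11.117 = 6.336
Arc 3: start y=0.000, vy=6.336 → t=1.267, apex=2.008, x_land=100.878, impact vy=-6.336
  bounce: vy ← 0.57·6.336 = 3.612
Arc 4: start y=0.000, vy=3.612 → t=0.722, apex=0.652, x_land=111.634, impact vy=-3.612
  bounce: vy ← 0.57·3.612 = 2.059
Arc 5: start y=0.000, vy=2.059 → t=0.412, apex=0.212, x_land=117.764, impact vy=-2.059
  bounce: vy ← 0.57·2.059 = 1.173
Arc 6: start y=0.000, vy=1.173 → t=0.235, apex=0.069, x_land=121.259, impact vy=-1.173
  bounce: vy ← 0.57·1.173 = 0.669
Arc 7: start y=0.000, vy=0.669 → t=0.134, apex=0.022, x_land=123.251, impact vy=-0.669
  bounce: vy ← 0.57·0.669 = 0.381

1 3.284 19.018 48.903
2 2.223 6.179 82.008
3 1.267 2.008 100.878
4 0.722 0.652 111.634
5 0.412 0.212 117.764
6 0.235 0.069 121.259
7 0.134 0.022 123.251
final: 123.251 0.381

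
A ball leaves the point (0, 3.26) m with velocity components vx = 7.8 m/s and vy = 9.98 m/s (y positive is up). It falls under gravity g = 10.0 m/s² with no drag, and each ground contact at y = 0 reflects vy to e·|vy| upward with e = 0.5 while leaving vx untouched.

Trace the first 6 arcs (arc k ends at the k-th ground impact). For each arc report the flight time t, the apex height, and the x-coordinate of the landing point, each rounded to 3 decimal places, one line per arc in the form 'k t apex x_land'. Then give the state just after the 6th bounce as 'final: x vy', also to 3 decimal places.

Arc 1: start y=3.260, vy=9.980 → t=2.282, apex=8.240, x_land=17.798, impact vy=-12.837
  bounce: vy ← 0.5·12.837 = 6.419
Arc 2: start y=0.000, vy=6.419 → t=1.284, apex=2.060, x_land=27.811, impact vy=-6.419
  bounce: vy ← 0.5·6.419 = 3.209
Arc 3: start y=0.000, vy=3.209 → t=0.642, apex=0.515, x_land=32.817, impact vy=-3.209
  bounce: vy ← 0.5·3.209 = 1.605
Arc 4: start y=0.000, vy=1.605 → t=0.321, apex=0.129, x_land=35.321, impact vy=-1.605
  bounce: vy ← 0.5·1.605 = 0.802
Arc 5: start y=0.000, vy=0.802 → t=0.160, apex=0.032, x_land=36.572, impact vy=-0.802
  bounce: vy ← 0.5·0.802 = 0.401
Arc 6: start y=0.000, vy=0.401 → t=0.080, apex=0.008, x_land=37.198, impact vy=-0.401
  bounce: vy ← 0.5·0.401 = 0.201

1 2.282 8.240 17.798
2 1.284 2.060 27.811
3 0.642 0.515 32.817
4 0.321 0.129 35.321
5 0.160 0.032 36.572
6 0.080 0.008 37.198
final: 37.198 0.201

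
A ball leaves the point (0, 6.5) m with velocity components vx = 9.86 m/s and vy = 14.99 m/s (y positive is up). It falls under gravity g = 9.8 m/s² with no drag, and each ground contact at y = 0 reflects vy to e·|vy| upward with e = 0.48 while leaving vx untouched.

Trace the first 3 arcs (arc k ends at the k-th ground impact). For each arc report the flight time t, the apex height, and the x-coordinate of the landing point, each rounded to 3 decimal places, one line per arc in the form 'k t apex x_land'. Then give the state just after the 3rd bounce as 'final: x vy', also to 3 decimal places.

1 3.444 17.964 33.961
2 1.838 4.139 52.085
3 0.882 0.954 60.785
final: 60.785 2.075

Arc 1: start y=6.500, vy=14.990 → t=3.444, apex=17.964, x_land=33.961, impact vy=-18.764
  bounce: vy ← 0.48·18.764 = 9.007
Arc 2: start y=0.000, vy=9.007 → t=1.838, apex=4.139, x_land=52.085, impact vy=-9.007
  bounce: vy ← 0.48·9.007 = 4.323
Arc 3: start y=0.000, vy=4.323 → t=0.882, apex=0.954, x_land=60.785, impact vy=-4.323
  bounce: vy ← 0.48·4.323 = 2.075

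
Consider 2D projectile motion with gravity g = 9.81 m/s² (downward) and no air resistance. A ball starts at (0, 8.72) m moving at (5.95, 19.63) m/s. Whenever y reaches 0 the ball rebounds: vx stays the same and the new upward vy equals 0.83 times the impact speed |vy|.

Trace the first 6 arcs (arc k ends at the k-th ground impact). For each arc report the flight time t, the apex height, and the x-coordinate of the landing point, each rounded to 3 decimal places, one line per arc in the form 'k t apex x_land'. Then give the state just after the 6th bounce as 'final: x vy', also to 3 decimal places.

1 4.406 28.360 26.213
2 3.992 19.537 49.963
3 3.313 13.459 69.675
4 2.750 9.272 86.036
5 2.282 6.388 99.616
6 1.894 4.400 110.887
final: 110.887 7.712

Arc 1: start y=8.720, vy=19.630 → t=4.406, apex=28.360, x_land=26.213, impact vy=-23.589
  bounce: vy ← 0.83·23.589 = 19.579
Arc 2: start y=0.000, vy=19.579 → t=3.992, apex=19.537, x_land=49.963, impact vy=-19.579
  bounce: vy ← 0.83·19.579 = 16.250
Arc 3: start y=0.000, vy=16.250 → t=3.313, apex=13.459, x_land=69.675, impact vy=-16.250
  bounce: vy ← 0.83·16.250 = 13.488
Arc 4: start y=0.000, vy=13.488 → t=2.750, apex=9.272, x_land=86.036, impact vy=-13.488
  bounce: vy ← 0.83·13.488 = 11.195
Arc 5: start y=0.000, vy=11.195 → t=2.282, apex=6.388, x_land=99.616, impact vy=-11.195
  bounce: vy ← 0.83·11.195 = 9.292
Arc 6: start y=0.000, vy=9.292 → t=1.894, apex=4.400, x_land=110.887, impact vy=-9.292
  bounce: vy ← 0.83·9.292 = 7.712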